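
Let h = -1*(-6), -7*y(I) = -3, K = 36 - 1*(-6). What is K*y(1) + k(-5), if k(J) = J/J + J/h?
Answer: 109/6 ≈ 18.167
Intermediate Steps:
K = 42 (K = 36 + 6 = 42)
y(I) = 3/7 (y(I) = -1/7*(-3) = 3/7)
h = 6
k(J) = 1 + J/6 (k(J) = J/J + J/6 = 1 + J*(1/6) = 1 + J/6)
K*y(1) + k(-5) = 42*(3/7) + (1 + (1/6)*(-5)) = 18 + (1 - 5/6) = 18 + 1/6 = 109/6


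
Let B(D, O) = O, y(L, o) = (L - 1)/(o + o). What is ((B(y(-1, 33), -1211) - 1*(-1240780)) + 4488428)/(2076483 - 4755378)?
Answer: -5727997/2678895 ≈ -2.1382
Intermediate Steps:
y(L, o) = (-1 + L)/(2*o) (y(L, o) = (-1 + L)/((2*o)) = (-1 + L)*(1/(2*o)) = (-1 + L)/(2*o))
((B(y(-1, 33), -1211) - 1*(-1240780)) + 4488428)/(2076483 - 4755378) = ((-1211 - 1*(-1240780)) + 4488428)/(2076483 - 4755378) = ((-1211 + 1240780) + 4488428)/(-2678895) = (1239569 + 4488428)*(-1/2678895) = 5727997*(-1/2678895) = -5727997/2678895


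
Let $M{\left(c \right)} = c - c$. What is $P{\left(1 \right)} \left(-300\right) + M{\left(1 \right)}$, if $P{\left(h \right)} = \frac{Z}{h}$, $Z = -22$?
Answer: $6600$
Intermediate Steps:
$P{\left(h \right)} = - \frac{22}{h}$
$M{\left(c \right)} = 0$
$P{\left(1 \right)} \left(-300\right) + M{\left(1 \right)} = - \frac{22}{1} \left(-300\right) + 0 = \left(-22\right) 1 \left(-300\right) + 0 = \left(-22\right) \left(-300\right) + 0 = 6600 + 0 = 6600$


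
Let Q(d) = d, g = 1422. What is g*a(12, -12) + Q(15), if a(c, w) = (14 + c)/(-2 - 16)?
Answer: -2039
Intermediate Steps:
a(c, w) = -7/9 - c/18 (a(c, w) = (14 + c)/(-18) = (14 + c)*(-1/18) = -7/9 - c/18)
g*a(12, -12) + Q(15) = 1422*(-7/9 - 1/18*12) + 15 = 1422*(-7/9 - ⅔) + 15 = 1422*(-13/9) + 15 = -2054 + 15 = -2039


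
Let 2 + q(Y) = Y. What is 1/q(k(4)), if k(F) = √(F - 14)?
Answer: -⅐ - I*√10/14 ≈ -0.14286 - 0.22588*I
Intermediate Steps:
k(F) = √(-14 + F)
q(Y) = -2 + Y
1/q(k(4)) = 1/(-2 + √(-14 + 4)) = 1/(-2 + √(-10)) = 1/(-2 + I*√10)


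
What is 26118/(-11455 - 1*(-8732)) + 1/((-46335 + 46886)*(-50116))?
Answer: -721220260811/75192693268 ≈ -9.5916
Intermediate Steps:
26118/(-11455 - 1*(-8732)) + 1/((-46335 + 46886)*(-50116)) = 26118/(-11455 + 8732) - 1/50116/551 = 26118/(-2723) + (1/551)*(-1/50116) = 26118*(-1/2723) - 1/27613916 = -26118/2723 - 1/27613916 = -721220260811/75192693268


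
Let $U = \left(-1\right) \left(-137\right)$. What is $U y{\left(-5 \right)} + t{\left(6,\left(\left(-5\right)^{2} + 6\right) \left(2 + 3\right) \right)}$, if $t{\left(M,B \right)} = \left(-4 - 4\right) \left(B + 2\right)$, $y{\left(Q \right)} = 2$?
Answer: $-982$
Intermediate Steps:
$U = 137$
$t{\left(M,B \right)} = -16 - 8 B$ ($t{\left(M,B \right)} = - 8 \left(2 + B\right) = -16 - 8 B$)
$U y{\left(-5 \right)} + t{\left(6,\left(\left(-5\right)^{2} + 6\right) \left(2 + 3\right) \right)} = 137 \cdot 2 - \left(16 + 8 \left(\left(-5\right)^{2} + 6\right) \left(2 + 3\right)\right) = 274 - \left(16 + 8 \left(25 + 6\right) 5\right) = 274 - \left(16 + 8 \cdot 31 \cdot 5\right) = 274 - 1256 = -982$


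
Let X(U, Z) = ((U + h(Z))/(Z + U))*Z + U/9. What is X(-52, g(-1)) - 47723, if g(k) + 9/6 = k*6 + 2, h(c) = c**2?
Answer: -197605753/4140 ≈ -47731.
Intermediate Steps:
g(k) = 1/2 + 6*k (g(k) = -3/2 + (k*6 + 2) = -3/2 + (6*k + 2) = -3/2 + (2 + 6*k) = 1/2 + 6*k)
X(U, Z) = U/9 + Z*(U + Z**2)/(U + Z) (X(U, Z) = ((U + Z**2)/(Z + U))*Z + U/9 = ((U + Z**2)/(U + Z))*Z + U*(1/9) = ((U + Z**2)/(U + Z))*Z + U/9 = Z*(U + Z**2)/(U + Z) + U/9 = U/9 + Z*(U + Z**2)/(U + Z))
X(-52, g(-1)) - 47723 = ((1/2 + 6*(-1))**3 + (1/9)*(-52)**2 + (10/9)*(-52)*(1/2 + 6*(-1)))/(-52 + (1/2 + 6*(-1))) - 47723 = ((1/2 - 6)**3 + (1/9)*2704 + (10/9)*(-52)*(1/2 - 6))/(-52 + (1/2 - 6)) - 47723 = ((-11/2)**3 + 2704/9 + (10/9)*(-52)*(-11/2))/(-52 - 11/2) - 47723 = (-1331/8 + 2704/9 + 2860/9)/(-115/2) - 47723 = -2/115*32533/72 - 47723 = -32533/4140 - 47723 = -197605753/4140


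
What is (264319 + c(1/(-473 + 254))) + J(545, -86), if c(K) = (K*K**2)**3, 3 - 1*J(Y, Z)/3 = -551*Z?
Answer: 141566862628818556799006429/1158769441178837331579 ≈ 1.2217e+5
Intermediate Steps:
J(Y, Z) = 9 + 1653*Z (J(Y, Z) = 9 - (-1653)*Z = 9 + 1653*Z)
c(K) = K**9 (c(K) = (K**3)**3 = K**9)
(264319 + c(1/(-473 + 254))) + J(545, -86) = (264319 + (1/(-473 + 254))**9) + (9 + 1653*(-86)) = (264319 + (1/(-219))**9) + (9 - 142158) = (264319 + (-1/219)**9) - 142149 = (264319 - 1/1158769441178837331579) - 142149 = 306284779922949104645629700/1158769441178837331579 - 142149 = 141566862628818556799006429/1158769441178837331579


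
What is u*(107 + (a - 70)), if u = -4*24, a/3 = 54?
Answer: -19104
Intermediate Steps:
a = 162 (a = 3*54 = 162)
u = -96
u*(107 + (a - 70)) = -96*(107 + (162 - 70)) = -96*(107 + 92) = -96*199 = -19104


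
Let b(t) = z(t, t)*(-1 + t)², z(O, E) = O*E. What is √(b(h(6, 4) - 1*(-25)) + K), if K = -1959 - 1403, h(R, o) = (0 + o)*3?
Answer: √1770862 ≈ 1330.7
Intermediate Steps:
h(R, o) = 3*o (h(R, o) = o*3 = 3*o)
z(O, E) = E*O
b(t) = t²*(-1 + t)² (b(t) = (t*t)*(-1 + t)² = t²*(-1 + t)²)
K = -3362
√(b(h(6, 4) - 1*(-25)) + K) = √((3*4 - 1*(-25))²*(-1 + (3*4 - 1*(-25)))² - 3362) = √((12 + 25)²*(-1 + (12 + 25))² - 3362) = √(37²*(-1 + 37)² - 3362) = √(1369*36² - 3362) = √(1369*1296 - 3362) = √(1774224 - 3362) = √1770862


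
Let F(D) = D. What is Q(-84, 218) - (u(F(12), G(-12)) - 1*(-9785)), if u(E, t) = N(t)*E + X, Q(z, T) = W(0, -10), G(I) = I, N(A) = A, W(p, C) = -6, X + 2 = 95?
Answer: -9740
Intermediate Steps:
X = 93 (X = -2 + 95 = 93)
Q(z, T) = -6
u(E, t) = 93 + E*t (u(E, t) = t*E + 93 = E*t + 93 = 93 + E*t)
Q(-84, 218) - (u(F(12), G(-12)) - 1*(-9785)) = -6 - ((93 + 12*(-12)) - 1*(-9785)) = -6 - ((93 - 144) + 9785) = -6 - (-51 + 9785) = -6 - 1*9734 = -6 - 9734 = -9740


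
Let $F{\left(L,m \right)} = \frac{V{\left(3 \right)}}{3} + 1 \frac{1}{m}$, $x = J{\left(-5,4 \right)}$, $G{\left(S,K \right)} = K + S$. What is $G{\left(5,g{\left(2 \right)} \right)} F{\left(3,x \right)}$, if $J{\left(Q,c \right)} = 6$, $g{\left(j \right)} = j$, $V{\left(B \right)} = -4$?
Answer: $- \frac{49}{6} \approx -8.1667$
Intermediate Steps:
$x = 6$
$F{\left(L,m \right)} = - \frac{4}{3} + \frac{1}{m}$ ($F{\left(L,m \right)} = - \frac{4}{3} + 1 \frac{1}{m} = \left(-4\right) \frac{1}{3} + \frac{1}{m} = - \frac{4}{3} + \frac{1}{m}$)
$G{\left(5,g{\left(2 \right)} \right)} F{\left(3,x \right)} = \left(2 + 5\right) \left(- \frac{4}{3} + \frac{1}{6}\right) = 7 \left(- \frac{4}{3} + \frac{1}{6}\right) = 7 \left(- \frac{7}{6}\right) = - \frac{49}{6}$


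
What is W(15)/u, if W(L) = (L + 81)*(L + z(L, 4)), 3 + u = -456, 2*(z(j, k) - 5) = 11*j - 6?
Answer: -3184/153 ≈ -20.810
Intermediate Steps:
z(j, k) = 2 + 11*j/2 (z(j, k) = 5 + (11*j - 6)/2 = 5 + (-6 + 11*j)/2 = 5 + (-3 + 11*j/2) = 2 + 11*j/2)
u = -459 (u = -3 - 456 = -459)
W(L) = (2 + 13*L/2)*(81 + L) (W(L) = (L + 81)*(L + (2 + 11*L/2)) = (81 + L)*(2 + 13*L/2) = (2 + 13*L/2)*(81 + L))
W(15)/u = (162 + (13/2)*15² + (1057/2)*15)/(-459) = (162 + (13/2)*225 + 15855/2)*(-1/459) = (162 + 2925/2 + 15855/2)*(-1/459) = 9552*(-1/459) = -3184/153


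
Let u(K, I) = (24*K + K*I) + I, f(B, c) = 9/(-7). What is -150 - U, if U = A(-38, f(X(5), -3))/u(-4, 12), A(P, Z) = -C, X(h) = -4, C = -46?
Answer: -9877/66 ≈ -149.65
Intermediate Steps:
f(B, c) = -9/7 (f(B, c) = 9*(-1/7) = -9/7)
u(K, I) = I + 24*K + I*K (u(K, I) = (24*K + I*K) + I = I + 24*K + I*K)
A(P, Z) = 46 (A(P, Z) = -1*(-46) = 46)
U = -23/66 (U = 46/(12 + 24*(-4) + 12*(-4)) = 46/(12 - 96 - 48) = 46/(-132) = 46*(-1/132) = -23/66 ≈ -0.34848)
-150 - U = -150 - 1*(-23/66) = -150 + 23/66 = -9877/66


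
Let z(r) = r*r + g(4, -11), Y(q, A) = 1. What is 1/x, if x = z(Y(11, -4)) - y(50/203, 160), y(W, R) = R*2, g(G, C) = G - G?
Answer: -1/319 ≈ -0.0031348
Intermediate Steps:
g(G, C) = 0
z(r) = r**2 (z(r) = r*r + 0 = r**2 + 0 = r**2)
y(W, R) = 2*R
x = -319 (x = 1**2 - 2*160 = 1 - 1*320 = 1 - 320 = -319)
1/x = 1/(-319) = -1/319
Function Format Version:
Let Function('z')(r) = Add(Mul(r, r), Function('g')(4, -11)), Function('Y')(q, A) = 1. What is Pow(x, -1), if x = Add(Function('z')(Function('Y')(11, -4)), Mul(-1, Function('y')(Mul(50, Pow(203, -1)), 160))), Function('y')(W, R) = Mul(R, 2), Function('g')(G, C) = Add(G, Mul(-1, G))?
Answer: Rational(-1, 319) ≈ -0.0031348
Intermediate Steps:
Function('g')(G, C) = 0
Function('z')(r) = Pow(r, 2) (Function('z')(r) = Add(Mul(r, r), 0) = Add(Pow(r, 2), 0) = Pow(r, 2))
Function('y')(W, R) = Mul(2, R)
x = -319 (x = Add(Pow(1, 2), Mul(-1, Mul(2, 160))) = Add(1, Mul(-1, 320)) = Add(1, -320) = -319)
Pow(x, -1) = Pow(-319, -1) = Rational(-1, 319)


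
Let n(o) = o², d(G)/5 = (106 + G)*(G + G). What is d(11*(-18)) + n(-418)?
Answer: 356884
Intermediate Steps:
d(G) = 10*G*(106 + G) (d(G) = 5*((106 + G)*(G + G)) = 5*((106 + G)*(2*G)) = 5*(2*G*(106 + G)) = 10*G*(106 + G))
d(11*(-18)) + n(-418) = 10*(11*(-18))*(106 + 11*(-18)) + (-418)² = 10*(-198)*(106 - 198) + 174724 = 10*(-198)*(-92) + 174724 = 182160 + 174724 = 356884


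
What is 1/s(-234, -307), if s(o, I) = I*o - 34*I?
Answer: 1/82276 ≈ 1.2154e-5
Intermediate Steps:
s(o, I) = -34*I + I*o
1/s(-234, -307) = 1/(-307*(-34 - 234)) = 1/(-307*(-268)) = 1/82276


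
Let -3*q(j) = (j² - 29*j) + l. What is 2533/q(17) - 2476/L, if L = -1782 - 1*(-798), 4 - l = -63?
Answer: 1954157/33702 ≈ 57.983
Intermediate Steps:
l = 67 (l = 4 - 1*(-63) = 4 + 63 = 67)
q(j) = -67/3 - j²/3 + 29*j/3 (q(j) = -((j² - 29*j) + 67)/3 = -(67 + j² - 29*j)/3 = -67/3 - j²/3 + 29*j/3)
L = -984 (L = -1782 + 798 = -984)
2533/q(17) - 2476/L = 2533/(-67/3 - ⅓*17² + (29/3)*17) - 2476/(-984) = 2533/(-67/3 - ⅓*289 + 493/3) - 2476*(-1/984) = 2533/(-67/3 - 289/3 + 493/3) + 619/246 = 2533/(137/3) + 619/246 = 2533*(3/137) + 619/246 = 7599/137 + 619/246 = 1954157/33702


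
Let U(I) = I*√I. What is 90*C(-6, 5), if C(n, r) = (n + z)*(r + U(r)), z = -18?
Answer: -10800 - 10800*√5 ≈ -34950.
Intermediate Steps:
U(I) = I^(3/2)
C(n, r) = (-18 + n)*(r + r^(3/2)) (C(n, r) = (n - 18)*(r + r^(3/2)) = (-18 + n)*(r + r^(3/2)))
90*C(-6, 5) = 90*(-18*5 - 90*√5 - 6*5 - 30*√5) = 90*(-90 - 90*√5 - 30 - 30*√5) = 90*(-120 - 120*√5) = -10800 - 10800*√5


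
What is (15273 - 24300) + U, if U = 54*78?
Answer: -4815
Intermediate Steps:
U = 4212
(15273 - 24300) + U = (15273 - 24300) + 4212 = -9027 + 4212 = -4815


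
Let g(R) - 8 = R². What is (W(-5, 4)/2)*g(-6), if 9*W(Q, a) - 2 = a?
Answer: 44/3 ≈ 14.667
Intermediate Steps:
W(Q, a) = 2/9 + a/9
g(R) = 8 + R²
(W(-5, 4)/2)*g(-6) = ((2/9 + (⅑)*4)/2)*(8 + (-6)²) = ((2/9 + 4/9)/2)*(8 + 36) = ((½)*(⅔))*44 = (⅓)*44 = 44/3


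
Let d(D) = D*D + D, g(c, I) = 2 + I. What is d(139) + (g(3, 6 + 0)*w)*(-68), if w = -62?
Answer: 53188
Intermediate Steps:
d(D) = D + D² (d(D) = D² + D = D + D²)
d(139) + (g(3, 6 + 0)*w)*(-68) = 139*(1 + 139) + ((2 + (6 + 0))*(-62))*(-68) = 139*140 + ((2 + 6)*(-62))*(-68) = 19460 + (8*(-62))*(-68) = 19460 - 496*(-68) = 19460 + 33728 = 53188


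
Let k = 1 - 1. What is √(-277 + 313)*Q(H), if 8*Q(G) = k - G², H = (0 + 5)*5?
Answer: -1875/4 ≈ -468.75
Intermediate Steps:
H = 25 (H = 5*5 = 25)
k = 0
Q(G) = -G²/8 (Q(G) = (0 - G²)/8 = (-G²)/8 = -G²/8)
√(-277 + 313)*Q(H) = √(-277 + 313)*(-⅛*25²) = √36*(-⅛*625) = 6*(-625/8) = -1875/4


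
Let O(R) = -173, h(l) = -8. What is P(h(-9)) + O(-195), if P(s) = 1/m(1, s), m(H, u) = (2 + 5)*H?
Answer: -1210/7 ≈ -172.86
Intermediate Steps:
m(H, u) = 7*H
P(s) = ⅐ (P(s) = 1/(7*1) = 1/7 = ⅐)
P(h(-9)) + O(-195) = ⅐ - 173 = -1210/7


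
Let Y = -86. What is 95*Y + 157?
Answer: -8013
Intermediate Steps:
95*Y + 157 = 95*(-86) + 157 = -8170 + 157 = -8013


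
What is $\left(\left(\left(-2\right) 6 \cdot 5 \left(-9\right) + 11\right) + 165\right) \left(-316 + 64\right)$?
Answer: $-180432$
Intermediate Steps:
$\left(\left(\left(-2\right) 6 \cdot 5 \left(-9\right) + 11\right) + 165\right) \left(-316 + 64\right) = \left(\left(\left(-12\right) 5 \left(-9\right) + 11\right) + 165\right) \left(-252\right) = \left(\left(\left(-60\right) \left(-9\right) + 11\right) + 165\right) \left(-252\right) = \left(\left(540 + 11\right) + 165\right) \left(-252\right) = \left(551 + 165\right) \left(-252\right) = 716 \left(-252\right) = -180432$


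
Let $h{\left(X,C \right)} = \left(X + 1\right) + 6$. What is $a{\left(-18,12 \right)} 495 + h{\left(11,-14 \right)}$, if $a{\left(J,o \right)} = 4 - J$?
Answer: $10908$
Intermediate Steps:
$h{\left(X,C \right)} = 7 + X$ ($h{\left(X,C \right)} = \left(1 + X\right) + 6 = 7 + X$)
$a{\left(-18,12 \right)} 495 + h{\left(11,-14 \right)} = \left(4 - -18\right) 495 + \left(7 + 11\right) = \left(4 + 18\right) 495 + 18 = 22 \cdot 495 + 18 = 10890 + 18 = 10908$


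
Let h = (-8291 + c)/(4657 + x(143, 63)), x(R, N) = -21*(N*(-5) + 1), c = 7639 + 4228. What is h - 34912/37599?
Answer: -258340888/423026349 ≈ -0.61070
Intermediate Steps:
c = 11867
x(R, N) = -21 + 105*N (x(R, N) = -21*(-5*N + 1) = -21*(1 - 5*N) = -21 + 105*N)
h = 3576/11251 (h = (-8291 + 11867)/(4657 + (-21 + 105*63)) = 3576/(4657 + (-21 + 6615)) = 3576/(4657 + 6594) = 3576/11251 ≈ 0.31784)
h - 34912/37599 = 3576/11251 - 34912/37599 = -258340888/423026349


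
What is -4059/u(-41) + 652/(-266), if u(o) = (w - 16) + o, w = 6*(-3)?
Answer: 171799/3325 ≈ 51.669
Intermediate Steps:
w = -18
u(o) = -34 + o (u(o) = (-18 - 16) + o = -34 + o)
-4059/u(-41) + 652/(-266) = -4059/(-34 - 41) + 652/(-266) = -4059/(-75) + 652*(-1/266) = -4059*(-1/75) - 326/133 = 1353/25 - 326/133 = 171799/3325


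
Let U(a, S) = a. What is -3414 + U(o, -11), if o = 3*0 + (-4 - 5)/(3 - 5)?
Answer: -6819/2 ≈ -3409.5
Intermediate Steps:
o = 9/2 (o = 0 - 9/(-2) = 0 - 9*(-½) = 0 + 9/2 = 9/2 ≈ 4.5000)
-3414 + U(o, -11) = -3414 + 9/2 = -6819/2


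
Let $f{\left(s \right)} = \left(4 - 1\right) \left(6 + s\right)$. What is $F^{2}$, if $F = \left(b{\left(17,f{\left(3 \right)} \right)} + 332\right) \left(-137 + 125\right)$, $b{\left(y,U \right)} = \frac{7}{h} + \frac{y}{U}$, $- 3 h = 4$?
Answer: $\frac{1250117449}{81} \approx 1.5434 \cdot 10^{7}$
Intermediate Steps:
$h = - \frac{4}{3}$ ($h = \left(- \frac{1}{3}\right) 4 = - \frac{4}{3} \approx -1.3333$)
$f{\left(s \right)} = 18 + 3 s$ ($f{\left(s \right)} = 3 \left(6 + s\right) = 18 + 3 s$)
$b{\left(y,U \right)} = - \frac{21}{4} + \frac{y}{U}$ ($b{\left(y,U \right)} = \frac{7}{- \frac{4}{3}} + \frac{y}{U} = 7 \left(- \frac{3}{4}\right) + \frac{y}{U} = - \frac{21}{4} + \frac{y}{U}$)
$F = - \frac{35357}{9}$ ($F = \left(\left(- \frac{21}{4} + \frac{17}{18 + 3 \cdot 3}\right) + 332\right) \left(-137 + 125\right) = \left(\left(- \frac{21}{4} + \frac{17}{18 + 9}\right) + 332\right) \left(-12\right) = \left(\left(- \frac{21}{4} + \frac{17}{27}\right) + 332\right) \left(-12\right) = \left(- \frac{499}{108} + 332\right) \left(-12\right) = \frac{35357}{108} \left(-12\right) = - \frac{35357}{9} \approx -3928.6$)
$F^{2} = \left(- \frac{35357}{9}\right)^{2} = \frac{1250117449}{81}$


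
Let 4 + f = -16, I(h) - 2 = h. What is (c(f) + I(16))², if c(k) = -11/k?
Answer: 137641/400 ≈ 344.10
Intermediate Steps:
I(h) = 2 + h
f = -20 (f = -4 - 16 = -20)
(c(f) + I(16))² = (-11/(-20) + (2 + 16))² = (-11*(-1/20) + 18)² = (11/20 + 18)² = (371/20)² = 137641/400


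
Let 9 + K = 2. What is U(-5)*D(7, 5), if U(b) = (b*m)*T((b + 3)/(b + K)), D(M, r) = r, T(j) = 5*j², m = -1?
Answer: 125/36 ≈ 3.4722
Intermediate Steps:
K = -7 (K = -9 + 2 = -7)
U(b) = -5*b*(3 + b)²/(-7 + b)² (U(b) = (b*(-1))*(5*((b + 3)/(b - 7))²) = (-b)*(5*((3 + b)/(-7 + b))²) = (-b)*(5*((3 + b)²/(-7 + b)²)) = (-b)*(5*(3 + b)²/(-7 + b)²) = -5*b*(3 + b)²/(-7 + b)²)
U(-5)*D(7, 5) = -5*(-5)*(3 - 5)²/(-7 - 5)²*5 = -5*(-5)*(-2)²/(-12)²*5 = -5*(-5)*1/144*4*5 = (25/36)*5 = 125/36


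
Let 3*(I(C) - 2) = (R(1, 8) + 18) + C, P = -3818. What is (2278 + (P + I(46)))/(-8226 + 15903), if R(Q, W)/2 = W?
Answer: -4534/23031 ≈ -0.19687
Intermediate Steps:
R(Q, W) = 2*W
I(C) = 40/3 + C/3 (I(C) = 2 + ((2*8 + 18) + C)/3 = 2 + ((16 + 18) + C)/3 = 2 + (34 + C)/3 = 2 + (34/3 + C/3) = 40/3 + C/3)
(2278 + (P + I(46)))/(-8226 + 15903) = (2278 + (-3818 + (40/3 + (⅓)*46)))/(-8226 + 15903) = (2278 + (-3818 + (40/3 + 46/3)))/7677 = (2278 + (-3818 + 86/3))*(1/7677) = (2278 - 11368/3)*(1/7677) = -4534/3*1/7677 = -4534/23031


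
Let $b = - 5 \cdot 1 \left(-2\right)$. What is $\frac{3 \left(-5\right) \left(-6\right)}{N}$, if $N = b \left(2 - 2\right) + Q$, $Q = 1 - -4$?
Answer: $18$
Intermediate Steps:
$Q = 5$ ($Q = 1 + 4 = 5$)
$b = 10$ ($b = \left(-5\right) \left(-2\right) = 10$)
$N = 5$ ($N = 10 \left(2 - 2\right) + 5 = 10 \cdot 0 + 5 = 0 + 5 = 5$)
$\frac{3 \left(-5\right) \left(-6\right)}{N} = \frac{3 \left(-5\right) \left(-6\right)}{5} = \left(-15\right) \left(-6\right) \frac{1}{5} = 90 \cdot \frac{1}{5} = 18$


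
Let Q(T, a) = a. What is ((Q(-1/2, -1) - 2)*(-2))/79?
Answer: 6/79 ≈ 0.075949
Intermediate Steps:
((Q(-1/2, -1) - 2)*(-2))/79 = ((-1 - 2)*(-2))/79 = -3*(-2)*(1/79) = 6*(1/79) = 6/79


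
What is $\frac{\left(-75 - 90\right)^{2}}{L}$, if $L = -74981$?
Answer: $- \frac{27225}{74981} \approx -0.36309$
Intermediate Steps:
$\frac{\left(-75 - 90\right)^{2}}{L} = \frac{\left(-75 - 90\right)^{2}}{-74981} = \left(-75 - 90\right)^{2} \left(- \frac{1}{74981}\right) = \left(-165\right)^{2} \left(- \frac{1}{74981}\right) = 27225 \left(- \frac{1}{74981}\right) = - \frac{27225}{74981}$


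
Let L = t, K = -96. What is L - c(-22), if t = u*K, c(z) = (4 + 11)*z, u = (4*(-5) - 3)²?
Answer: -50454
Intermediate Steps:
u = 529 (u = (-20 - 3)² = (-23)² = 529)
c(z) = 15*z
t = -50784 (t = 529*(-96) = -50784)
L = -50784
L - c(-22) = -50784 - 15*(-22) = -50784 - 1*(-330) = -50784 + 330 = -50454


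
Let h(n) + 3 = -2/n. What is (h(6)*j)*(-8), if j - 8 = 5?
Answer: 1040/3 ≈ 346.67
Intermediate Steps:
h(n) = -3 - 2/n
j = 13 (j = 8 + 5 = 13)
(h(6)*j)*(-8) = ((-3 - 2/6)*13)*(-8) = ((-3 - 2*⅙)*13)*(-8) = ((-3 - ⅓)*13)*(-8) = -10/3*13*(-8) = -130/3*(-8) = 1040/3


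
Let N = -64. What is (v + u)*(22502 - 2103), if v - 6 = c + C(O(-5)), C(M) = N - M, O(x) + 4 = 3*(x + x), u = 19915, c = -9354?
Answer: 214944263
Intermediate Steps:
O(x) = -4 + 6*x (O(x) = -4 + 3*(x + x) = -4 + 3*(2*x) = -4 + 6*x)
C(M) = -64 - M
v = -9378 (v = 6 + (-9354 + (-64 - (-4 + 6*(-5)))) = 6 + (-9354 + (-64 - (-4 - 30))) = 6 + (-9354 + (-64 - 1*(-34))) = 6 + (-9354 + (-64 + 34)) = 6 + (-9354 - 30) = 6 - 9384 = -9378)
(v + u)*(22502 - 2103) = (-9378 + 19915)*(22502 - 2103) = 10537*20399 = 214944263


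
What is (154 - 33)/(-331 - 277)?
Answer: -121/608 ≈ -0.19901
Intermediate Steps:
(154 - 33)/(-331 - 277) = 121/(-608) = 121*(-1/608) = -121/608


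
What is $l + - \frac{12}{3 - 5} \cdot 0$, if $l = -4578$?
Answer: $-4578$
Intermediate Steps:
$l + - \frac{12}{3 - 5} \cdot 0 = -4578 + - \frac{12}{3 - 5} \cdot 0 = -4578 + - \frac{12}{-2} \cdot 0 = -4578 + \left(-12\right) \left(- \frac{1}{2}\right) 0 = -4578 + 6 \cdot 0 = -4578 + 0 = -4578$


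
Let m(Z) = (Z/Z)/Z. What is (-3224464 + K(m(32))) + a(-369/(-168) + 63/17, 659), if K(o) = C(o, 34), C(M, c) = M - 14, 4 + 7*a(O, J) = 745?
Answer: -722259353/224 ≈ -3.2244e+6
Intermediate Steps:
a(O, J) = 741/7 (a(O, J) = -4/7 + (⅐)*745 = -4/7 + 745/7 = 741/7)
C(M, c) = -14 + M
m(Z) = 1/Z
K(o) = -14 + o
(-3224464 + K(m(32))) + a(-369/(-168) + 63/17, 659) = (-3224464 + (-14 + 1/32)) + 741/7 = (-3224464 - 447/32) + 741/7 = -103183295/32 + 741/7 = -722259353/224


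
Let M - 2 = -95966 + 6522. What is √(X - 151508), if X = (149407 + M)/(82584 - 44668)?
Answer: 39*I*√35800315637/18958 ≈ 389.24*I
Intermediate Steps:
M = -89442 (M = 2 + (-95966 + 6522) = 2 - 89444 = -89442)
X = 59965/37916 (X = (149407 - 89442)/(82584 - 44668) = 59965/37916 ≈ 1.5815)
√(X - 151508) = √(59965/37916 - 151508) = √(-5744517363/37916) = 39*I*√35800315637/18958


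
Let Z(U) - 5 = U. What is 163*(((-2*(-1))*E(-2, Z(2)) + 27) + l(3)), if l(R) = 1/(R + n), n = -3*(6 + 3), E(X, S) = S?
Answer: 160229/24 ≈ 6676.2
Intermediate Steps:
Z(U) = 5 + U
n = -27 (n = -3*9 = -27)
l(R) = 1/(-27 + R) (l(R) = 1/(R - 27) = 1/(-27 + R))
163*(((-2*(-1))*E(-2, Z(2)) + 27) + l(3)) = 163*(((-2*(-1))*(5 + 2) + 27) + 1/(-27 + 3)) = 163*((2*7 + 27) + 1/(-24)) = 163*((14 + 27) - 1/24) = 163*(41 - 1/24) = 163*(983/24) = 160229/24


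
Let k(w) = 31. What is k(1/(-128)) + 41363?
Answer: 41394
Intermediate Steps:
k(1/(-128)) + 41363 = 31 + 41363 = 41394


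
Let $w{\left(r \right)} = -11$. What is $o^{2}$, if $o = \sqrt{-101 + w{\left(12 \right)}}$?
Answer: $-112$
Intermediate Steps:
$o = 4 i \sqrt{7}$ ($o = \sqrt{-101 - 11} = \sqrt{-112} = 4 i \sqrt{7} \approx 10.583 i$)
$o^{2} = \left(4 i \sqrt{7}\right)^{2} = -112$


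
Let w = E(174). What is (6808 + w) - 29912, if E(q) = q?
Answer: -22930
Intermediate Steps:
w = 174
(6808 + w) - 29912 = (6808 + 174) - 29912 = 6982 - 29912 = -22930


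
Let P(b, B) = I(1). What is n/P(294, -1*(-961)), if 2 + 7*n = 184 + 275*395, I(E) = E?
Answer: 108807/7 ≈ 15544.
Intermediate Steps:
n = 108807/7 (n = -2/7 + (184 + 275*395)/7 = -2/7 + (184 + 108625)/7 = -2/7 + (⅐)*108809 = -2/7 + 108809/7 = 108807/7 ≈ 15544.)
P(b, B) = 1
n/P(294, -1*(-961)) = (108807/7)/1 = (108807/7)*1 = 108807/7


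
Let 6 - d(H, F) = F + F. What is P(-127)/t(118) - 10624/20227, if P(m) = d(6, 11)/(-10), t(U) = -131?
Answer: -7120536/13248685 ≈ -0.53745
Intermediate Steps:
d(H, F) = 6 - 2*F (d(H, F) = 6 - (F + F) = 6 - 2*F)
P(m) = 8/5 (P(m) = (6 - 2*11)/(-10) = (6 - 22)*(-⅒) = -16*(-⅒) = 8/5)
P(-127)/t(118) - 10624/20227 = (8/5)/(-131) - 10624/20227 = (8/5)*(-1/131) - 10624*1/20227 = -8/655 - 10624/20227 = -7120536/13248685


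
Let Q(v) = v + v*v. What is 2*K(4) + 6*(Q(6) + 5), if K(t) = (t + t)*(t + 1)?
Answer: 362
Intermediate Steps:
Q(v) = v + v²
K(t) = 2*t*(1 + t) (K(t) = (2*t)*(1 + t) = 2*t*(1 + t))
2*K(4) + 6*(Q(6) + 5) = 2*(2*4*(1 + 4)) + 6*(6*(1 + 6) + 5) = 2*(2*4*5) + 6*(6*7 + 5) = 2*40 + 6*(42 + 5) = 80 + 6*47 = 80 + 282 = 362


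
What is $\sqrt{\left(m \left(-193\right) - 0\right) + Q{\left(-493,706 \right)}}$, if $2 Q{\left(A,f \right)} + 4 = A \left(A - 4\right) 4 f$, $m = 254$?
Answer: $2 \sqrt{86480157} \approx 18599.0$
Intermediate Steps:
$Q{\left(A,f \right)} = -2 + 2 A f \left(-4 + A\right)$ ($Q{\left(A,f \right)} = -2 + \frac{A \left(A - 4\right) 4 f}{2} = -2 + \frac{A \left(-4 + A\right) 4 f}{2} = -2 + \frac{4 A \left(-4 + A\right) f}{2} = -2 + \frac{4 A f \left(-4 + A\right)}{2} = -2 + 2 A f \left(-4 + A\right)$)
$\sqrt{\left(m \left(-193\right) - 0\right) + Q{\left(-493,706 \right)}} = \sqrt{\left(254 \left(-193\right) - 0\right) - \left(2 - 343185188 - 2784464\right)} = \sqrt{\left(-49022 + 0\right) + \left(-2 + 2784464 + 2 \cdot 706 \cdot 243049\right)} = \sqrt{-49022 + \left(-2 + 2784464 + 343185188\right)} = \sqrt{-49022 + 345969650} = \sqrt{345920628} = 2 \sqrt{86480157}$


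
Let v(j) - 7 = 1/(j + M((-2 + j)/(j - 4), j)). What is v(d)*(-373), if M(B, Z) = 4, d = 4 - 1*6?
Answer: -5595/2 ≈ -2797.5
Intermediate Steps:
d = -2 (d = 4 - 6 = -2)
v(j) = 7 + 1/(4 + j) (v(j) = 7 + 1/(j + 4) = 7 + 1/(4 + j))
v(d)*(-373) = ((29 + 7*(-2))/(4 - 2))*(-373) = ((29 - 14)/2)*(-373) = ((½)*15)*(-373) = (15/2)*(-373) = -5595/2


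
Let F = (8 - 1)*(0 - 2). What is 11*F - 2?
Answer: -156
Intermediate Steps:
F = -14 (F = 7*(-2) = -14)
11*F - 2 = 11*(-14) - 2 = -154 - 2 = -156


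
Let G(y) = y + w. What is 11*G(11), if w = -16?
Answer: -55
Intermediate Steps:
G(y) = -16 + y (G(y) = y - 16 = -16 + y)
11*G(11) = 11*(-16 + 11) = 11*(-5) = -55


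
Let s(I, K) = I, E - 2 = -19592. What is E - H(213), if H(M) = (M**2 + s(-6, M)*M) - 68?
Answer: -63613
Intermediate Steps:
E = -19590 (E = 2 - 19592 = -19590)
H(M) = -68 + M**2 - 6*M (H(M) = (M**2 - 6*M) - 68 = -68 + M**2 - 6*M)
E - H(213) = -19590 - (-68 + 213**2 - 6*213) = -19590 - (-68 + 45369 - 1278) = -19590 - 1*44023 = -19590 - 44023 = -63613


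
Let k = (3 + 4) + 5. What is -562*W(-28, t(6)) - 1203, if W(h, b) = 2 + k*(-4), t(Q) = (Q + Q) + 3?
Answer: 24649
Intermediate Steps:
t(Q) = 3 + 2*Q (t(Q) = 2*Q + 3 = 3 + 2*Q)
k = 12 (k = 7 + 5 = 12)
W(h, b) = -46 (W(h, b) = 2 + 12*(-4) = 2 - 48 = -46)
-562*W(-28, t(6)) - 1203 = -562*(-46) - 1203 = 25852 - 1203 = 24649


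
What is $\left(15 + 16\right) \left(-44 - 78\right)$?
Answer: $-3782$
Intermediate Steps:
$\left(15 + 16\right) \left(-44 - 78\right) = 31 \left(-122\right) = -3782$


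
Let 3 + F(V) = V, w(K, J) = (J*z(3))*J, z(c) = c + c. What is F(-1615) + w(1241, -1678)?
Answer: 16892486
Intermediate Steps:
z(c) = 2*c
w(K, J) = 6*J**2 (w(K, J) = (J*(2*3))*J = (J*6)*J = (6*J)*J = 6*J**2)
F(V) = -3 + V
F(-1615) + w(1241, -1678) = (-3 - 1615) + 6*(-1678)**2 = -1618 + 6*2815684 = -1618 + 16894104 = 16892486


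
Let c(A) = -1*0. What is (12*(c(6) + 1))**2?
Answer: 144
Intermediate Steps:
c(A) = 0
(12*(c(6) + 1))**2 = (12*(0 + 1))**2 = (12*1)**2 = 12**2 = 144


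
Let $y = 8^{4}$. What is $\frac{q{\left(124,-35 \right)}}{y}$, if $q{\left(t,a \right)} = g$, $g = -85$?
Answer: $- \frac{85}{4096} \approx -0.020752$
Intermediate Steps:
$q{\left(t,a \right)} = -85$
$y = 4096$
$\frac{q{\left(124,-35 \right)}}{y} = - \frac{85}{4096}$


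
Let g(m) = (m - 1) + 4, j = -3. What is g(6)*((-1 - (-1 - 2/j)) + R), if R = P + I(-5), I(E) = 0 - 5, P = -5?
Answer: -96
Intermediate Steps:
I(E) = -5
R = -10 (R = -5 - 5 = -10)
g(m) = 3 + m (g(m) = (-1 + m) + 4 = 3 + m)
g(6)*((-1 - (-1 - 2/j)) + R) = (3 + 6)*((-1 - (-1 - 2/(-3))) - 10) = 9*((-1 - (-1 - 2*(-1)/3)) - 10) = 9*((-1 - (-1 - 1*(-2/3))) - 10) = 9*((-1 - (-1 + 2/3)) - 10) = 9*((-1 - 1*(-1/3)) - 10) = 9*((-1 + 1/3) - 10) = 9*(-2/3 - 10) = 9*(-32/3) = -96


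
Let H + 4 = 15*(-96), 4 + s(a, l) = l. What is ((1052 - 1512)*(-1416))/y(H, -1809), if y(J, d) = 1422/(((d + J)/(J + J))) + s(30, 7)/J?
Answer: 8868562816/17188745 ≈ 515.95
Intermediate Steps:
s(a, l) = -4 + l
H = -1444 (H = -4 + 15*(-96) = -4 - 1440 = -1444)
y(J, d) = 3/J + 2844*J/(J + d) (y(J, d) = 1422/(((d + J)/(J + J))) + (-4 + 7)/J = 1422/(((J + d)/((2*J)))) + 3/J = 1422/(((J + d)*(1/(2*J)))) + 3/J = 1422/(((J + d)/(2*J))) + 3/J = 1422*(2*J/(J + d)) + 3/J = 2844*J/(J + d) + 3/J = 3/J + 2844*J/(J + d))
((1052 - 1512)*(-1416))/y(H, -1809) = ((1052 - 1512)*(-1416))/((3*(-1444 - 1809 + 948*(-1444)²)/(-1444*(-1444 - 1809)))) = (-460*(-1416))/((3*(-1/1444)*(-1444 - 1809 + 948*2085136)/(-3253))) = 651360/((3*(-1/1444)*(-1/3253)*(-1444 - 1809 + 1976708928))) = 651360/((3*(-1/1444)*(-1/3253)*1976705675)) = 651360/(5930117025/4697332) = 651360*(4697332/5930117025) = 8868562816/17188745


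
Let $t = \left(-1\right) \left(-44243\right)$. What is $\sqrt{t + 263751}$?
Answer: $\sqrt{307994} \approx 554.97$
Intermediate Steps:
$t = 44243$
$\sqrt{t + 263751} = \sqrt{44243 + 263751} = \sqrt{307994}$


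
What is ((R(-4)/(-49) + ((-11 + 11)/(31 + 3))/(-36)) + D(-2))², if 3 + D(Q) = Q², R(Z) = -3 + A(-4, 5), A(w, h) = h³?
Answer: 5329/2401 ≈ 2.2195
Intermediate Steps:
R(Z) = 122 (R(Z) = -3 + 5³ = -3 + 125 = 122)
D(Q) = -3 + Q²
((R(-4)/(-49) + ((-11 + 11)/(31 + 3))/(-36)) + D(-2))² = ((122/(-49) + ((-11 + 11)/(31 + 3))/(-36)) + (-3 + (-2)²))² = ((122*(-1/49) + (0/34)*(-1/36)) + (-3 + 4))² = ((-122/49 + (0*(1/34))*(-1/36)) + 1)² = ((-122/49 + 0*(-1/36)) + 1)² = ((-122/49 + 0) + 1)² = (-122/49 + 1)² = (-73/49)² = 5329/2401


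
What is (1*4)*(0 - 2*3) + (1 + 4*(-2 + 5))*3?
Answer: 15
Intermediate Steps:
(1*4)*(0 - 2*3) + (1 + 4*(-2 + 5))*3 = 4*(0 - 6) + (1 + 4*3)*3 = 4*(-6) + (1 + 12)*3 = -24 + 13*3 = -24 + 39 = 15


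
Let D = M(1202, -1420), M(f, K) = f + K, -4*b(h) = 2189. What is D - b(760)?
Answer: 1317/4 ≈ 329.25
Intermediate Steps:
b(h) = -2189/4 (b(h) = -1/4*2189 = -2189/4)
M(f, K) = K + f
D = -218 (D = -1420 + 1202 = -218)
D - b(760) = -218 - 1*(-2189/4) = -218 + 2189/4 = 1317/4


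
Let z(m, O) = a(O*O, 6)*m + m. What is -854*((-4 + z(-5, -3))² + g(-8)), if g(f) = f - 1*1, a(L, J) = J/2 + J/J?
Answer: -710528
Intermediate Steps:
a(L, J) = 1 + J/2 (a(L, J) = J*(½) + 1 = J/2 + 1 = 1 + J/2)
z(m, O) = 5*m (z(m, O) = (1 + (½)*6)*m + m = (1 + 3)*m + m = 4*m + m = 5*m)
g(f) = -1 + f (g(f) = f - 1 = -1 + f)
-854*((-4 + z(-5, -3))² + g(-8)) = -854*((-4 + 5*(-5))² + (-1 - 8)) = -854*((-4 - 25)² - 9) = -854*((-29)² - 9) = -854*(841 - 9) = -854*832 = -710528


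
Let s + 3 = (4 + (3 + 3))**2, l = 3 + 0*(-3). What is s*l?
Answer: 291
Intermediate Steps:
l = 3 (l = 3 + 0 = 3)
s = 97 (s = -3 + (4 + (3 + 3))**2 = -3 + (4 + 6)**2 = -3 + 10**2 = -3 + 100 = 97)
s*l = 97*3 = 291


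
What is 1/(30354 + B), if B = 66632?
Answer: 1/96986 ≈ 1.0311e-5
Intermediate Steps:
1/(30354 + B) = 1/(30354 + 66632) = 1/96986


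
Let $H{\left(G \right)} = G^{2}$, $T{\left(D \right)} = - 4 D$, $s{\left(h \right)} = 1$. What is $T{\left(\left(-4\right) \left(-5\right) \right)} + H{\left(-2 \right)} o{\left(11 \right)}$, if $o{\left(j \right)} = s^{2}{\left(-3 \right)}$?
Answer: $-76$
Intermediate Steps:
$o{\left(j \right)} = 1$ ($o{\left(j \right)} = 1^{2} = 1$)
$T{\left(\left(-4\right) \left(-5\right) \right)} + H{\left(-2 \right)} o{\left(11 \right)} = - 4 \left(\left(-4\right) \left(-5\right)\right) + \left(-2\right)^{2} \cdot 1 = \left(-4\right) 20 + 4 \cdot 1 = -80 + 4 = -76$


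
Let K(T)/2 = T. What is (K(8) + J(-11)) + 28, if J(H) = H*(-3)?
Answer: 77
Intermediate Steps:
J(H) = -3*H
K(T) = 2*T
(K(8) + J(-11)) + 28 = (2*8 - 3*(-11)) + 28 = (16 + 33) + 28 = 49 + 28 = 77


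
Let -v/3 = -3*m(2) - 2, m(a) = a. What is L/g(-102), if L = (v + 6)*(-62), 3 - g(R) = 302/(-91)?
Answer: -33852/115 ≈ -294.37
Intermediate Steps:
g(R) = 575/91 (g(R) = 3 - 302/(-91) = 3 - 302*(-1)/91 = 3 - 1*(-302/91) = 3 + 302/91 = 575/91)
v = 24 (v = -3*(-3*2 - 2) = -3*(-6 - 2) = -3*(-8) = 24)
L = -1860 (L = (24 + 6)*(-62) = 30*(-62) = -1860)
L/g(-102) = -1860/575/91 = -1860*91/575 = -33852/115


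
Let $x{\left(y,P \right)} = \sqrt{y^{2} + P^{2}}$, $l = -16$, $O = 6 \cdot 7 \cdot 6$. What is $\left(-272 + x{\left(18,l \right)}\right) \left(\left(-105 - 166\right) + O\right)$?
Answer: $5168 - 38 \sqrt{145} \approx 4710.4$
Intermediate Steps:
$O = 252$ ($O = 42 \cdot 6 = 252$)
$x{\left(y,P \right)} = \sqrt{P^{2} + y^{2}}$
$\left(-272 + x{\left(18,l \right)}\right) \left(\left(-105 - 166\right) + O\right) = \left(-272 + \sqrt{\left(-16\right)^{2} + 18^{2}}\right) \left(\left(-105 - 166\right) + 252\right) = \left(-272 + \sqrt{256 + 324}\right) \left(\left(-105 - 166\right) + 252\right) = \left(-272 + \sqrt{580}\right) \left(-271 + 252\right) = \left(-272 + 2 \sqrt{145}\right) \left(-19\right) = 5168 - 38 \sqrt{145}$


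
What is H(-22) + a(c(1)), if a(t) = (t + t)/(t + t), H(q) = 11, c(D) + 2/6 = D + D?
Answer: 12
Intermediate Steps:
c(D) = -⅓ + 2*D (c(D) = -⅓ + (D + D) = -⅓ + 2*D)
a(t) = 1 (a(t) = (2*t)/((2*t)) = (2*t)*(1/(2*t)) = 1)
H(-22) + a(c(1)) = 11 + 1 = 12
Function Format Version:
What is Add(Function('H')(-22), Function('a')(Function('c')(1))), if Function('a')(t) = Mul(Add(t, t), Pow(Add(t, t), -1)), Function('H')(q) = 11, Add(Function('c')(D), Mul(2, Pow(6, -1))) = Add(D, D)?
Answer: 12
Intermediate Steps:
Function('c')(D) = Add(Rational(-1, 3), Mul(2, D)) (Function('c')(D) = Add(Rational(-1, 3), Add(D, D)) = Add(Rational(-1, 3), Mul(2, D)))
Function('a')(t) = 1 (Function('a')(t) = Mul(Mul(2, t), Pow(Mul(2, t), -1)) = Mul(Mul(2, t), Mul(Rational(1, 2), Pow(t, -1))) = 1)
Add(Function('H')(-22), Function('a')(Function('c')(1))) = Add(11, 1) = 12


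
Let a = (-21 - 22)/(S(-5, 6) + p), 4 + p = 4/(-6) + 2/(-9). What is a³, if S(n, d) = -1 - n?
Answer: 57960603/512 ≈ 1.1320e+5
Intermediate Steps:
p = -44/9 (p = -4 + (4/(-6) + 2/(-9)) = -4 + (4*(-⅙) + 2*(-⅑)) = -4 + (-⅔ - 2/9) = -4 - 8/9 = -44/9 ≈ -4.8889)
a = 387/8 (a = (-21 - 22)/((-1 - 1*(-5)) - 44/9) = -43/((-1 + 5) - 44/9) = -43/(4 - 44/9) = -43/(-8/9) = -43*(-9/8) = 387/8 ≈ 48.375)
a³ = (387/8)³ = 57960603/512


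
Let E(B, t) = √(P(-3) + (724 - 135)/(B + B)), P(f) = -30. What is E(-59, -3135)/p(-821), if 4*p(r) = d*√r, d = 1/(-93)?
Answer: -186*√400009262/48439 ≈ -76.798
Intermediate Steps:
d = -1/93 ≈ -0.010753
E(B, t) = √(-30 + 589/(2*B)) (E(B, t) = √(-30 + (724 - 135)/(B + B)) = √(-30 + 589/((2*B))) = √(-30 + 589*(1/(2*B))) = √(-30 + 589/(2*B)))
p(r) = -√r/372 (p(r) = (-√r/93)/4 = -√r/372)
E(-59, -3135)/p(-821) = (√(-120 + 1178/(-59))/2)/((-I*√821/372)) = (√(-120 + 1178*(-1/59))/2)/((-I*√821/372)) = (√(-120 - 1178/59)/2)/((-I*√821/372)) = (√(-8258/59)/2)*(372*I*√821/821) = ((I*√487222/59)/2)*(372*I*√821/821) = (I*√487222/118)*(372*I*√821/821) = -186*√400009262/48439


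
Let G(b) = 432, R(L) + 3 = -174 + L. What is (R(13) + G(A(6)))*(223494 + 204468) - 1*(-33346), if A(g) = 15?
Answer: 114727162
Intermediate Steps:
R(L) = -177 + L (R(L) = -3 + (-174 + L) = -177 + L)
(R(13) + G(A(6)))*(223494 + 204468) - 1*(-33346) = ((-177 + 13) + 432)*(223494 + 204468) - 1*(-33346) = (-164 + 432)*427962 + 33346 = 268*427962 + 33346 = 114693816 + 33346 = 114727162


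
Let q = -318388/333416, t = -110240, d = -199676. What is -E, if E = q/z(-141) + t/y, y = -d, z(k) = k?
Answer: 319936907197/586693713966 ≈ 0.54532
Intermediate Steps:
y = 199676 (y = -1*(-199676) = 199676)
q = -79597/83354 (q = -318388*1/333416 = -79597/83354 ≈ -0.95493)
E = -319936907197/586693713966 (E = -79597/83354/(-141) - 110240/199676 = -79597/83354*(-1/141) - 110240*1/199676 = 79597/11752914 - 27560/49919 = -319936907197/586693713966 ≈ -0.54532)
-E = -1*(-319936907197/586693713966) = 319936907197/586693713966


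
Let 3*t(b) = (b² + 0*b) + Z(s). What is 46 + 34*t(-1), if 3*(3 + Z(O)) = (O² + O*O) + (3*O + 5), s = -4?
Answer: 1060/9 ≈ 117.78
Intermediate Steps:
Z(O) = -4/3 + O + 2*O²/3 (Z(O) = -3 + ((O² + O*O) + (3*O + 5))/3 = -3 + ((O² + O²) + (5 + 3*O))/3 = -3 + (2*O² + (5 + 3*O))/3 = -3 + (5 + 2*O² + 3*O)/3 = -3 + (5/3 + O + 2*O²/3) = -4/3 + O + 2*O²/3)
t(b) = 16/9 + b²/3 (t(b) = ((b² + 0*b) + (-4/3 - 4 + (⅔)*(-4)²))/3 = ((b² + 0) + (-4/3 - 4 + (⅔)*16))/3 = (b² + (-4/3 - 4 + 32/3))/3 = (b² + 16/3)/3 = (16/3 + b²)/3 = 16/9 + b²/3)
46 + 34*t(-1) = 46 + 34*(16/9 + (⅓)*(-1)²) = 46 + 34*(16/9 + (⅓)*1) = 46 + 34*(16/9 + ⅓) = 46 + 34*(19/9) = 46 + 646/9 = 1060/9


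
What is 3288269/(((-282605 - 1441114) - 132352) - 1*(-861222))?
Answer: -3288269/994849 ≈ -3.3053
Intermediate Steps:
3288269/(((-282605 - 1441114) - 132352) - 1*(-861222)) = 3288269/((-1723719 - 132352) + 861222) = 3288269/(-1856071 + 861222) = 3288269/(-994849) = 3288269*(-1/994849) = -3288269/994849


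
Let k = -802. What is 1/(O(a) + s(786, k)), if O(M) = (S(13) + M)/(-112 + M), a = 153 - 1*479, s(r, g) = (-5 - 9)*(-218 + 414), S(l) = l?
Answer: -438/1201559 ≈ -0.00036453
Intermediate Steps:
s(r, g) = -2744 (s(r, g) = -14*196 = -2744)
a = -326 (a = 153 - 479 = -326)
O(M) = (13 + M)/(-112 + M)
1/(O(a) + s(786, k)) = 1/((13 - 326)/(-112 - 326) - 2744) = 1/(-313/(-438) - 2744) = 1/(-1/438*(-313) - 2744) = 1/(313/438 - 2744) = 1/(-1201559/438) = -438/1201559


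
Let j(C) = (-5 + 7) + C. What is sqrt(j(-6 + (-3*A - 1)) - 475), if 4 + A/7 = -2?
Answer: I*sqrt(354) ≈ 18.815*I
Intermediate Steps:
A = -42 (A = -28 + 7*(-2) = -28 - 14 = -42)
j(C) = 2 + C
sqrt(j(-6 + (-3*A - 1)) - 475) = sqrt((2 + (-6 + (-3*(-42) - 1))) - 475) = sqrt((2 + (-6 + (126 - 1))) - 475) = sqrt((2 + (-6 + 125)) - 475) = sqrt((2 + 119) - 475) = sqrt(121 - 475) = sqrt(-354) = I*sqrt(354)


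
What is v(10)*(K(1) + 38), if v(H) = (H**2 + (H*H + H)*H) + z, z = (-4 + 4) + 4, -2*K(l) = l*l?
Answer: 45150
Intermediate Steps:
K(l) = -l**2/2 (K(l) = -l*l/2 = -l**2/2)
z = 4 (z = 0 + 4 = 4)
v(H) = 4 + H**2 + H*(H + H**2) (v(H) = (H**2 + (H*H + H)*H) + 4 = (H**2 + (H**2 + H)*H) + 4 = (H**2 + (H + H**2)*H) + 4 = (H**2 + H*(H + H**2)) + 4 = 4 + H**2 + H*(H + H**2))
v(10)*(K(1) + 38) = (4 + 10**3 + 2*10**2)*(-1/2*1**2 + 38) = (4 + 1000 + 2*100)*(-1/2*1 + 38) = (4 + 1000 + 200)*(-1/2 + 38) = 1204*(75/2) = 45150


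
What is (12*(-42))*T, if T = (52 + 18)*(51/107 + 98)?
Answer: -371745360/107 ≈ -3.4743e+6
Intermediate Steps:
T = 737590/107 (T = 70*(51*(1/107) + 98) = 70*(51/107 + 98) = 70*(10537/107) = 737590/107 ≈ 6893.4)
(12*(-42))*T = (12*(-42))*(737590/107) = -504*737590/107 = -371745360/107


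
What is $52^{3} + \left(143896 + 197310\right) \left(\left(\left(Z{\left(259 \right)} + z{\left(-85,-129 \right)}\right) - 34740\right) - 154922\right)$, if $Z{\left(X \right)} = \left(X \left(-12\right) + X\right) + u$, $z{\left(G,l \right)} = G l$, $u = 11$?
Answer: $-61940690602$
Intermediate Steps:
$Z{\left(X \right)} = 11 - 11 X$ ($Z{\left(X \right)} = \left(X \left(-12\right) + X\right) + 11 = \left(- 12 X + X\right) + 11 = - 11 X + 11 = 11 - 11 X$)
$52^{3} + \left(143896 + 197310\right) \left(\left(\left(Z{\left(259 \right)} + z{\left(-85,-129 \right)}\right) - 34740\right) - 154922\right) = 52^{3} + \left(143896 + 197310\right) \left(\left(\left(\left(11 - 2849\right) - -10965\right) - 34740\right) - 154922\right) = 140608 + 341206 \left(\left(\left(\left(11 - 2849\right) + 10965\right) - 34740\right) - 154922\right) = 140608 + 341206 \left(\left(\left(-2838 + 10965\right) - 34740\right) - 154922\right) = 140608 + 341206 \left(\left(8127 - 34740\right) - 154922\right) = 140608 + 341206 \left(-26613 - 154922\right) = 140608 + 341206 \left(-181535\right) = 140608 - 61940831210 = -61940690602$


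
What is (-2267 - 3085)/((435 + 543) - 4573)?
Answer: 5352/3595 ≈ 1.4887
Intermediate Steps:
(-2267 - 3085)/((435 + 543) - 4573) = -5352/(978 - 4573) = -5352/(-3595) = -5352*(-1/3595) = 5352/3595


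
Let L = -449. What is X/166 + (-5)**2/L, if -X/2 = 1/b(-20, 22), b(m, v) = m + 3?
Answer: -34826/633539 ≈ -0.054971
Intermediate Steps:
b(m, v) = 3 + m
X = 2/17 (X = -2/(3 - 20) = -2/(-17) = -2*(-1/17) = 2/17 ≈ 0.11765)
X/166 + (-5)**2/L = (2/17)/166 + (-5)**2/(-449) = (2/17)*(1/166) + 25*(-1/449) = 1/1411 - 25/449 = -34826/633539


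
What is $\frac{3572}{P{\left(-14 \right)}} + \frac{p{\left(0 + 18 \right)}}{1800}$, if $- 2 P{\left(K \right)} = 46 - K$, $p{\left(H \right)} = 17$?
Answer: $- \frac{214303}{1800} \approx -119.06$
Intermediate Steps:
$P{\left(K \right)} = -23 + \frac{K}{2}$ ($P{\left(K \right)} = - \frac{46 - K}{2} = -23 + \frac{K}{2}$)
$\frac{3572}{P{\left(-14 \right)}} + \frac{p{\left(0 + 18 \right)}}{1800} = \frac{3572}{-23 + \frac{1}{2} \left(-14\right)} + \frac{17}{1800} = \frac{3572}{-23 - 7} + 17 \cdot \frac{1}{1800} = \frac{3572}{-30} + \frac{17}{1800} = 3572 \left(- \frac{1}{30}\right) + \frac{17}{1800} = - \frac{1786}{15} + \frac{17}{1800} = - \frac{214303}{1800}$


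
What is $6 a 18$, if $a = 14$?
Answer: $1512$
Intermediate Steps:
$6 a 18 = 6 \cdot 14 \cdot 18 = 84 \cdot 18 = 1512$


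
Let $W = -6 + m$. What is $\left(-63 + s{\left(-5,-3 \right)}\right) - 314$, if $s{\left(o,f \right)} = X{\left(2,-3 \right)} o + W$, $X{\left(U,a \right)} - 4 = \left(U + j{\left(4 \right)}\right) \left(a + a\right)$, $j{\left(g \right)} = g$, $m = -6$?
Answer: $-229$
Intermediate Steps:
$X{\left(U,a \right)} = 4 + 2 a \left(4 + U\right)$ ($X{\left(U,a \right)} = 4 + \left(U + 4\right) \left(a + a\right) = 4 + \left(4 + U\right) 2 a = 4 + 2 a \left(4 + U\right)$)
$W = -12$ ($W = -6 - 6 = -12$)
$s{\left(o,f \right)} = -12 - 32 o$ ($s{\left(o,f \right)} = \left(4 + 8 \left(-3\right) + 2 \cdot 2 \left(-3\right)\right) o - 12 = \left(4 - 24 - 12\right) o - 12 = - 32 o - 12 = -12 - 32 o$)
$\left(-63 + s{\left(-5,-3 \right)}\right) - 314 = \left(-63 - -148\right) - 314 = \left(-63 + \left(-12 + 160\right)\right) - 314 = \left(-63 + 148\right) - 314 = 85 - 314 = -229$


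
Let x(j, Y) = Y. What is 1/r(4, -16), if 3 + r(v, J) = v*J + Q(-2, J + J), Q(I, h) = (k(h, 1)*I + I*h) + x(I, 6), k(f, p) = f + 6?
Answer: 1/55 ≈ 0.018182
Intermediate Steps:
k(f, p) = 6 + f
Q(I, h) = 6 + I*h + I*(6 + h) (Q(I, h) = ((6 + h)*I + I*h) + 6 = (I*(6 + h) + I*h) + 6 = (I*h + I*(6 + h)) + 6 = 6 + I*h + I*(6 + h))
r(v, J) = -9 - 8*J + J*v (r(v, J) = -3 + (v*J + (6 - 2*(J + J) - 2*(6 + (J + J)))) = -3 + (J*v + (6 - 4*J - 2*(6 + 2*J))) = -3 + (J*v + (6 - 4*J + (-12 - 4*J))) = -3 + (J*v + (-6 - 8*J)) = -3 + (-6 - 8*J + J*v) = -9 - 8*J + J*v)
1/r(4, -16) = 1/(-9 - 8*(-16) - 16*4) = 1/(-9 + 128 - 64) = 1/55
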